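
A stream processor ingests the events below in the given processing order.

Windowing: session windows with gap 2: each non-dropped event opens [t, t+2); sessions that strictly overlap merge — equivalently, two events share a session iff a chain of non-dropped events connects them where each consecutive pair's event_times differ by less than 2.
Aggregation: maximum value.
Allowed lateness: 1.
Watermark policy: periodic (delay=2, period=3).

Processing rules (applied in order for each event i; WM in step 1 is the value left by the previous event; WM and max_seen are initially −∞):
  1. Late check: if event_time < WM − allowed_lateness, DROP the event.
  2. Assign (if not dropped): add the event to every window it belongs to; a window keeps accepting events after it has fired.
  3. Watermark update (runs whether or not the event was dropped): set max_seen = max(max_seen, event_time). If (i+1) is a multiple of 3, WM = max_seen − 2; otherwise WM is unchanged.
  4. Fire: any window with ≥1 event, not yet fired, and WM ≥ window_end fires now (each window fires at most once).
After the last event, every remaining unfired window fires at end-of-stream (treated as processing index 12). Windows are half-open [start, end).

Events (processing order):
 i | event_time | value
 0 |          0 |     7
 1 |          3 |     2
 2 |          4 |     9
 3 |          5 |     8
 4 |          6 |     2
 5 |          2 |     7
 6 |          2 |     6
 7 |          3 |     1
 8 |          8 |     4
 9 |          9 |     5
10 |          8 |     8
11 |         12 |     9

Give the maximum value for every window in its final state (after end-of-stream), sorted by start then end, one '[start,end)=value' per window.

[0,2)=7 [2,8)=9 [8,11)=8 [12,14)=9

i=0 t=0 v=7: → [0,2); WM=−∞
i=1 t=3 v=2: → [3,5); WM=−∞
i=2 t=4 v=9: → [3,6); WM=2
i=3 t=5 v=8: → [3,7); WM=2
i=4 t=6 v=2: → [3,8); WM=2
i=5 t=2 v=7: → [2,8); WM=4
i=6 t=2 v=6: DROP (t<4-1); WM=4
i=7 t=3 v=1: → [2,8); WM=4
i=8 t=8 v=4: → [8,10); WM=6
i=9 t=9 v=5: → [8,11); WM=6
i=10 t=8 v=8: → [8,11); WM=6
i=11 t=12 v=9: → [12,14); WM=10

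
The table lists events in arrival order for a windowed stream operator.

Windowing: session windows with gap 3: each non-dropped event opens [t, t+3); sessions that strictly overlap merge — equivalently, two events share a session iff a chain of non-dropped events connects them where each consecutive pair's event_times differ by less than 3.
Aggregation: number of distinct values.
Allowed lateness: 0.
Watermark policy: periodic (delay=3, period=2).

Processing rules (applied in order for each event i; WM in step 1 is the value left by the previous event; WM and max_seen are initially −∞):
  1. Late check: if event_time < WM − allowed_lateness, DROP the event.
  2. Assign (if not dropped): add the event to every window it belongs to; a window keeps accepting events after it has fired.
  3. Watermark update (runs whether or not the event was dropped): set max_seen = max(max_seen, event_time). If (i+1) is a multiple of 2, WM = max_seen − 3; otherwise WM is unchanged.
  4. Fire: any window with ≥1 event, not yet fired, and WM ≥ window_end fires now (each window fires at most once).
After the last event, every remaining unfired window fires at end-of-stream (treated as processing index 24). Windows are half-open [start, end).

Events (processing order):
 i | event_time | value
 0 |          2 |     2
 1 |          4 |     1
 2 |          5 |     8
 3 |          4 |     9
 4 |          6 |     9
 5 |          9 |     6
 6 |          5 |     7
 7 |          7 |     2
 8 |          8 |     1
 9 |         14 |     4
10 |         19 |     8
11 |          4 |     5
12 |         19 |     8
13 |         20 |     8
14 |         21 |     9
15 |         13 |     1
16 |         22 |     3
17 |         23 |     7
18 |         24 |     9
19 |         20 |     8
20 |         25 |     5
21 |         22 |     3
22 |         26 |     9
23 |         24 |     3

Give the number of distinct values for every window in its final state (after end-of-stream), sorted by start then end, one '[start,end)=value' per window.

i=0 t=2 v=2: → [2,5); WM=−∞
i=1 t=4 v=1: → [2,7); WM=1
i=2 t=5 v=8: → [2,8); WM=1
i=3 t=4 v=9: → [2,8); WM=2
i=4 t=6 v=9: → [2,9); WM=2
i=5 t=9 v=6: → [9,12); WM=6
i=6 t=5 v=7: DROP (t<6-0); WM=6
i=7 t=7 v=2: → [2,12); WM=6
i=8 t=8 v=1: → [2,12); WM=6
i=9 t=14 v=4: → [14,17); WM=11
i=10 t=19 v=8: → [19,22); WM=11
i=11 t=4 v=5: DROP (t<11-0); WM=16
i=12 t=19 v=8: → [19,22); WM=16
i=13 t=20 v=8: → [19,23); WM=17
i=14 t=21 v=9: → [19,24); WM=17
i=15 t=13 v=1: DROP (t<17-0); WM=18
i=16 t=22 v=3: → [19,25); WM=18
i=17 t=23 v=7: → [19,26); WM=20
i=18 t=24 v=9: → [19,27); WM=20
i=19 t=20 v=8: → [19,27); WM=21
i=20 t=25 v=5: → [19,28); WM=21
i=21 t=22 v=3: → [19,28); WM=22
i=22 t=26 v=9: → [19,29); WM=22
i=23 t=24 v=3: → [19,29); WM=23

[2,12)=5 [14,17)=1 [19,29)=5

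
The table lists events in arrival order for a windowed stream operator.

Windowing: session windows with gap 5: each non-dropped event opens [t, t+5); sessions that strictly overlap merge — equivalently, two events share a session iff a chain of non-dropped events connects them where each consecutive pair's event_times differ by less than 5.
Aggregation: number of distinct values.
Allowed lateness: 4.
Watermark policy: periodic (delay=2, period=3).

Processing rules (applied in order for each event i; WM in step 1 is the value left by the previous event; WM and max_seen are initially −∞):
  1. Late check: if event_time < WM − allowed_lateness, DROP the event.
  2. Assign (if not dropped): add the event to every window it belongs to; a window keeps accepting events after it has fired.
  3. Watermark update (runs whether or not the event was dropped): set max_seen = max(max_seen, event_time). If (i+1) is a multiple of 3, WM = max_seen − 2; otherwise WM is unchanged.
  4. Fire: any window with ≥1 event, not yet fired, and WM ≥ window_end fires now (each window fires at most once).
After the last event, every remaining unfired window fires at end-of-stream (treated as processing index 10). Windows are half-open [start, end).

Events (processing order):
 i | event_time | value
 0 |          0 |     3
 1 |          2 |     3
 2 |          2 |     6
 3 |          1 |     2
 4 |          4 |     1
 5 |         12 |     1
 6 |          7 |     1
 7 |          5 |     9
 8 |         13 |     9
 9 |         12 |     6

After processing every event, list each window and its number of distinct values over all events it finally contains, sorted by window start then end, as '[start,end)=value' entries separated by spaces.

i=0 t=0 v=3: → [0,5); WM=−∞
i=1 t=2 v=3: → [0,7); WM=−∞
i=2 t=2 v=6: → [0,7); WM=0
i=3 t=1 v=2: → [0,7); WM=0
i=4 t=4 v=1: → [0,9); WM=0
i=5 t=12 v=1: → [12,17); WM=10
i=6 t=7 v=1: → [0,12); WM=10
i=7 t=5 v=9: DROP (t<10-4); WM=10
i=8 t=13 v=9: → [12,18); WM=11
i=9 t=12 v=6: → [12,18); WM=11

[0,12)=4 [12,18)=3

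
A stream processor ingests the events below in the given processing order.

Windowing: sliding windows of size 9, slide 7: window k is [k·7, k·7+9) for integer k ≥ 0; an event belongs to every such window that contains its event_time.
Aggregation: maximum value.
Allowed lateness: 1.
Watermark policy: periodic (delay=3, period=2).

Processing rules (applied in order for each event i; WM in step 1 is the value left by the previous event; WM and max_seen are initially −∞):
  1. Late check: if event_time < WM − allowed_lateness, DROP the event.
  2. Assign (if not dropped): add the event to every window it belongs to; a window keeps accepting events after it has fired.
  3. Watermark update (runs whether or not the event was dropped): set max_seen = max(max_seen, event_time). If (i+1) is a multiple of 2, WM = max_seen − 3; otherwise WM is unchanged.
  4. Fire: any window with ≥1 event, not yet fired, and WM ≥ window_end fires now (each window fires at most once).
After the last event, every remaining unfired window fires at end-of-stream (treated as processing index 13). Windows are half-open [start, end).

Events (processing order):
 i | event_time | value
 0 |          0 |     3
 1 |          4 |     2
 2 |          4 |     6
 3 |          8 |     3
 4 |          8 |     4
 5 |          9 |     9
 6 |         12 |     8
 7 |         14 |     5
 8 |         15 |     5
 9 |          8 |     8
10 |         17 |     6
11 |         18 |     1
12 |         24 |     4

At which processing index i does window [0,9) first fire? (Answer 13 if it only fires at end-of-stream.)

7

i=0 t=0 v=3: → [0,9); WM=−∞
i=1 t=4 v=2: → [0,9); WM=1
i=2 t=4 v=6: → [0,9); WM=1
i=3 t=8 v=3: → [7,16),[0,9); WM=5
i=4 t=8 v=4: → [7,16),[0,9); WM=5
i=5 t=9 v=9: → [7,16); WM=6
i=6 t=12 v=8: → [7,16); WM=6
i=7 t=14 v=5: → [14,23),[7,16); WM=11; [0,9) fires=6
i=8 t=15 v=5: → [14,23),[7,16); WM=11
i=9 t=8 v=8: DROP (t<11-1); WM=12
i=10 t=17 v=6: → [14,23); WM=12
i=11 t=18 v=1: → [14,23); WM=15
i=12 t=24 v=4: → [21,30); WM=15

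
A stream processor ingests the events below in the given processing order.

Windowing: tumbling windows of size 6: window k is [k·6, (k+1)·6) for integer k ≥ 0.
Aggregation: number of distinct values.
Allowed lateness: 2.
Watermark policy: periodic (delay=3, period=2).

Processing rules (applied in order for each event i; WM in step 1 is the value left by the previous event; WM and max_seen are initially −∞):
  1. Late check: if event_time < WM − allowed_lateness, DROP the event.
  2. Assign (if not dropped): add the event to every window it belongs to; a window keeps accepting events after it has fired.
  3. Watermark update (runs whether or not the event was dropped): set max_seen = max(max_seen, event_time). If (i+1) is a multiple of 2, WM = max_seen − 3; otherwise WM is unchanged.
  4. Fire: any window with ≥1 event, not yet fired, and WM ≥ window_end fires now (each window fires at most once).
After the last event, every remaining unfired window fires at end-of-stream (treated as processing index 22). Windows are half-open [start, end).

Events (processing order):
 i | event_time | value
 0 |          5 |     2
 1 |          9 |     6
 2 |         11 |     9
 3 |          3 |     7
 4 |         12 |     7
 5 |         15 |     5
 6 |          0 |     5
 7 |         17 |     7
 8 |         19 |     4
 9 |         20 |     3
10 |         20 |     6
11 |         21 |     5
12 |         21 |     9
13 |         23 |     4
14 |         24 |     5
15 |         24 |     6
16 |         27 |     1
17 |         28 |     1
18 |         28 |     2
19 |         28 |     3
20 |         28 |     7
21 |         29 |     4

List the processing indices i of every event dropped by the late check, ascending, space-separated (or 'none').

3 6

i=0 t=5 v=2: → [0,6); WM=−∞
i=1 t=9 v=6: → [6,12); WM=6; [0,6) fires=1
i=2 t=11 v=9: → [6,12); WM=6
i=3 t=3 v=7: DROP (t<6-2); WM=8
i=4 t=12 v=7: → [12,18); WM=8
i=5 t=15 v=5: → [12,18); WM=12; [6,12) fires=2
i=6 t=0 v=5: DROP (t<12-2); WM=12
i=7 t=17 v=7: → [12,18); WM=14
i=8 t=19 v=4: → [18,24); WM=14
i=9 t=20 v=3: → [18,24); WM=17
i=10 t=20 v=6: → [18,24); WM=17
i=11 t=21 v=5: → [18,24); WM=18; [12,18) fires=2
i=12 t=21 v=9: → [18,24); WM=18
i=13 t=23 v=4: → [18,24); WM=20
i=14 t=24 v=5: → [24,30); WM=20
i=15 t=24 v=6: → [24,30); WM=21
i=16 t=27 v=1: → [24,30); WM=21
i=17 t=28 v=1: → [24,30); WM=25; [18,24) fires=5
i=18 t=28 v=2: → [24,30); WM=25
i=19 t=28 v=3: → [24,30); WM=25
i=20 t=28 v=7: → [24,30); WM=25
i=21 t=29 v=4: → [24,30); WM=26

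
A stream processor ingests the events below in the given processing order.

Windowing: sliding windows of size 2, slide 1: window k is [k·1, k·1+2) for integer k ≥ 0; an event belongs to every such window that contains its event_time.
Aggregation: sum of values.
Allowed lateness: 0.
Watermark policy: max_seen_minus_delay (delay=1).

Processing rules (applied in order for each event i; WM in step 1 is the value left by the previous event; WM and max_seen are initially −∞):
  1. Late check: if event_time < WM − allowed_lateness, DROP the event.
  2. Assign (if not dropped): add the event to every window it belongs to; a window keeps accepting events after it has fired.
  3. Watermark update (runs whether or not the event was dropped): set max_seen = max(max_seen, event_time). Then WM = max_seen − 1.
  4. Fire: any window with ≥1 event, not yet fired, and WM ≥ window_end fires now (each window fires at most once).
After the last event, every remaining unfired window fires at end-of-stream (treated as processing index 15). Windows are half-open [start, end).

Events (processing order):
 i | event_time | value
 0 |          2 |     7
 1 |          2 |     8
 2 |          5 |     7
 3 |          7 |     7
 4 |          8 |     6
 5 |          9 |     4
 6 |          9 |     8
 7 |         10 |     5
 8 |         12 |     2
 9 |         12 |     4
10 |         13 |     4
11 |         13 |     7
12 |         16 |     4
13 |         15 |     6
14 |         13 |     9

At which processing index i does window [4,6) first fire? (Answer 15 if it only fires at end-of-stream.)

i=0 t=2 v=7: → [2,4),[1,3); WM=1
i=1 t=2 v=8: → [2,4),[1,3); WM=1
i=2 t=5 v=7: → [5,7),[4,6); WM=4; [1,3) fires=15 [2,4) fires=15
i=3 t=7 v=7: → [7,9),[6,8); WM=6; [4,6) fires=7
i=4 t=8 v=6: → [8,10),[7,9); WM=7; [5,7) fires=7
i=5 t=9 v=4: → [9,11),[8,10); WM=8; [6,8) fires=7
i=6 t=9 v=8: → [9,11),[8,10); WM=8
i=7 t=10 v=5: → [10,12),[9,11); WM=9; [7,9) fires=13
i=8 t=12 v=2: → [12,14),[11,13); WM=11; [8,10) fires=18 [9,11) fires=17
i=9 t=12 v=4: → [12,14),[11,13); WM=11
i=10 t=13 v=4: → [13,15),[12,14); WM=12; [10,12) fires=5
i=11 t=13 v=7: → [13,15),[12,14); WM=12
i=12 t=16 v=4: → [16,18),[15,17); WM=15; [11,13) fires=6 [12,14) fires=17 [13,15) fires=11
i=13 t=15 v=6: → [15,17),[14,16); WM=15
i=14 t=13 v=9: DROP (t<15-0); WM=15

3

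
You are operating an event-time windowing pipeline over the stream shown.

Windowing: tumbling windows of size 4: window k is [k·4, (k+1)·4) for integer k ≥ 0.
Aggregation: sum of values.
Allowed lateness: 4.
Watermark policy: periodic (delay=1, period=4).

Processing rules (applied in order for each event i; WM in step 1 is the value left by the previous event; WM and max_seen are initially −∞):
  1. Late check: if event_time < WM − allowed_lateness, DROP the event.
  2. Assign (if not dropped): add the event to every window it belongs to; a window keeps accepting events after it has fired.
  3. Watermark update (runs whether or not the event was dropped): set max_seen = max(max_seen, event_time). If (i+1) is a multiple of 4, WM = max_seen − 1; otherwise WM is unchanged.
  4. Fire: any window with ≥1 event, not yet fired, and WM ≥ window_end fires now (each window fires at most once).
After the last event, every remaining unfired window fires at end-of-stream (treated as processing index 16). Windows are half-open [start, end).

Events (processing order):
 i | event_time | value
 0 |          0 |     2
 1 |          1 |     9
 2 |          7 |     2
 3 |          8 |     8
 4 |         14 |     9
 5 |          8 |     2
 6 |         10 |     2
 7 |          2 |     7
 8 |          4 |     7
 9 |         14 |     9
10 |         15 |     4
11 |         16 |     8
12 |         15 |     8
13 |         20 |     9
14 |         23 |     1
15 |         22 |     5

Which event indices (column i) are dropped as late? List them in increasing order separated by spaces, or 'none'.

i=0 t=0 v=2: → [0,4); WM=−∞
i=1 t=1 v=9: → [0,4); WM=−∞
i=2 t=7 v=2: → [4,8); WM=−∞
i=3 t=8 v=8: → [8,12); WM=7; [0,4) fires=11
i=4 t=14 v=9: → [12,16); WM=7
i=5 t=8 v=2: → [8,12); WM=7
i=6 t=10 v=2: → [8,12); WM=7
i=7 t=2 v=7: DROP (t<7-4); WM=13; [4,8) fires=2 [8,12) fires=12
i=8 t=4 v=7: DROP (t<13-4); WM=13
i=9 t=14 v=9: → [12,16); WM=13
i=10 t=15 v=4: → [12,16); WM=13
i=11 t=16 v=8: → [16,20); WM=15
i=12 t=15 v=8: → [12,16); WM=15
i=13 t=20 v=9: → [20,24); WM=15
i=14 t=23 v=1: → [20,24); WM=15
i=15 t=22 v=5: → [20,24); WM=22; [12,16) fires=30 [16,20) fires=8

7 8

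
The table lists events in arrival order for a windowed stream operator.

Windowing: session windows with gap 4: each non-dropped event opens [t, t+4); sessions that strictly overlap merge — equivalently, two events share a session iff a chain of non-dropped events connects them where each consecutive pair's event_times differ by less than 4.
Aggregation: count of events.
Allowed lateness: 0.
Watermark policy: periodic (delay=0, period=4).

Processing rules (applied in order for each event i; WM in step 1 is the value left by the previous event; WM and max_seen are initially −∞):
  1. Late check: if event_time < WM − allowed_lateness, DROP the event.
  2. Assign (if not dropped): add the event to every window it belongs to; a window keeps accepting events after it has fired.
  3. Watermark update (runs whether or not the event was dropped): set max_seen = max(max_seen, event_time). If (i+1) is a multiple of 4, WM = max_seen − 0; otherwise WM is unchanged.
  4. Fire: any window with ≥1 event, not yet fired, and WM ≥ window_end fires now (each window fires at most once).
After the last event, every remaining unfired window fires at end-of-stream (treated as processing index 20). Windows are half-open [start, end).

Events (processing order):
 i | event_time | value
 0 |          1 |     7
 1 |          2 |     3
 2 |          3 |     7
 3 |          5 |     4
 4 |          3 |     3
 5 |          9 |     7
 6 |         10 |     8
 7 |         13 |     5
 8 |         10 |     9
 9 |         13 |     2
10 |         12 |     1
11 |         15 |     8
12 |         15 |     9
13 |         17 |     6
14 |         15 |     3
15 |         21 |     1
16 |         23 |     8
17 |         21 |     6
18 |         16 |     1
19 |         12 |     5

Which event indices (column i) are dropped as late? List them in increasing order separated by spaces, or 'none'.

4 8 10 18 19

i=0 t=1 v=7: → [1,5); WM=−∞
i=1 t=2 v=3: → [1,6); WM=−∞
i=2 t=3 v=7: → [1,7); WM=−∞
i=3 t=5 v=4: → [1,9); WM=5
i=4 t=3 v=3: DROP (t<5-0); WM=5
i=5 t=9 v=7: → [9,13); WM=5
i=6 t=10 v=8: → [9,14); WM=5
i=7 t=13 v=5: → [9,17); WM=13
i=8 t=10 v=9: DROP (t<13-0); WM=13
i=9 t=13 v=2: → [9,17); WM=13
i=10 t=12 v=1: DROP (t<13-0); WM=13
i=11 t=15 v=8: → [9,19); WM=15
i=12 t=15 v=9: → [9,19); WM=15
i=13 t=17 v=6: → [9,21); WM=15
i=14 t=15 v=3: → [9,21); WM=15
i=15 t=21 v=1: → [21,25); WM=21
i=16 t=23 v=8: → [21,27); WM=21
i=17 t=21 v=6: → [21,27); WM=21
i=18 t=16 v=1: DROP (t<21-0); WM=21
i=19 t=12 v=5: DROP (t<21-0); WM=23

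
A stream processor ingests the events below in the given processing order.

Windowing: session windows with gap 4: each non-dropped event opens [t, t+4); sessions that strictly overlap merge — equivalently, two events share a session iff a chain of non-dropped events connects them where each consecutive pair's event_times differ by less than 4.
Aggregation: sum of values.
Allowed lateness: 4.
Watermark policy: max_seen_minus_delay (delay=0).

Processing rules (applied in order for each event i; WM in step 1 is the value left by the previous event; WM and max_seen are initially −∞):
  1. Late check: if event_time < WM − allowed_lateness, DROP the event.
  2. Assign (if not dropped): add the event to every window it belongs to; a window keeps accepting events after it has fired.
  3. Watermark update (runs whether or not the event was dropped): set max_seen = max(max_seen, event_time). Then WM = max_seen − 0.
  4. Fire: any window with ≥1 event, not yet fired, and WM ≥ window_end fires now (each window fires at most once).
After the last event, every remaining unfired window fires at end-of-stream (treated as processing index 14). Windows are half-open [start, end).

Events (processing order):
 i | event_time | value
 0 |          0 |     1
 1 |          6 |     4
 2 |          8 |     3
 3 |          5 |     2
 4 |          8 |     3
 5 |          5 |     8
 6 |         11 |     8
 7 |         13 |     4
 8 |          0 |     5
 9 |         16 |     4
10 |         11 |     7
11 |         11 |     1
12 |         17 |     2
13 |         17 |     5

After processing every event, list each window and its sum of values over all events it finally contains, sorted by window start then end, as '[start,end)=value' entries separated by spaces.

[0,4)=1 [5,21)=43

i=0 t=0 v=1: → [0,4); WM=0
i=1 t=6 v=4: → [6,10); WM=6
i=2 t=8 v=3: → [6,12); WM=8
i=3 t=5 v=2: → [5,12); WM=8
i=4 t=8 v=3: → [5,12); WM=8
i=5 t=5 v=8: → [5,12); WM=8
i=6 t=11 v=8: → [5,15); WM=11
i=7 t=13 v=4: → [5,17); WM=13
i=8 t=0 v=5: DROP (t<13-4); WM=13
i=9 t=16 v=4: → [5,20); WM=16
i=10 t=11 v=7: DROP (t<16-4); WM=16
i=11 t=11 v=1: DROP (t<16-4); WM=16
i=12 t=17 v=2: → [5,21); WM=17
i=13 t=17 v=5: → [5,21); WM=17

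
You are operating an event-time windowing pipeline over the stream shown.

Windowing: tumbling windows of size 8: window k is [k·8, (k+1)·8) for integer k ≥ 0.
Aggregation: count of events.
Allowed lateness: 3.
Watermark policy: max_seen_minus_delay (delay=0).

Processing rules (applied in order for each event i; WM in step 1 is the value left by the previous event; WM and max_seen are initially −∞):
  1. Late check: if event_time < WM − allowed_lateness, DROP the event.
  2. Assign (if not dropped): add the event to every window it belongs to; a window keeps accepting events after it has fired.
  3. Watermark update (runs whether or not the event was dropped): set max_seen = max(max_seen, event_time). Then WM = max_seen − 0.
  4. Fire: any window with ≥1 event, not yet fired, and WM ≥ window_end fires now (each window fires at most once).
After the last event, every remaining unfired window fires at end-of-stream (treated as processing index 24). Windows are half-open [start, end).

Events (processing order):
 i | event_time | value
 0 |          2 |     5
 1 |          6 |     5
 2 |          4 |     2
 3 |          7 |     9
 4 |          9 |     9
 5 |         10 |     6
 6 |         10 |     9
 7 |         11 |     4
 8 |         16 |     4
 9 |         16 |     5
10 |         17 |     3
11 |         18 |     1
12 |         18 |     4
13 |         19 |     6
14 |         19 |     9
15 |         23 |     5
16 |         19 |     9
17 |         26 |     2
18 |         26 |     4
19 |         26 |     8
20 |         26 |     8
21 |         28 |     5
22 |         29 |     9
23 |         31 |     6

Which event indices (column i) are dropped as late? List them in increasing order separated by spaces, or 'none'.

16

i=0 t=2 v=5: → [0,8); WM=2
i=1 t=6 v=5: → [0,8); WM=6
i=2 t=4 v=2: → [0,8); WM=6
i=3 t=7 v=9: → [0,8); WM=7
i=4 t=9 v=9: → [8,16); WM=9; [0,8) fires=4
i=5 t=10 v=6: → [8,16); WM=10
i=6 t=10 v=9: → [8,16); WM=10
i=7 t=11 v=4: → [8,16); WM=11
i=8 t=16 v=4: → [16,24); WM=16; [8,16) fires=4
i=9 t=16 v=5: → [16,24); WM=16
i=10 t=17 v=3: → [16,24); WM=17
i=11 t=18 v=1: → [16,24); WM=18
i=12 t=18 v=4: → [16,24); WM=18
i=13 t=19 v=6: → [16,24); WM=19
i=14 t=19 v=9: → [16,24); WM=19
i=15 t=23 v=5: → [16,24); WM=23
i=16 t=19 v=9: DROP (t<23-3); WM=23
i=17 t=26 v=2: → [24,32); WM=26; [16,24) fires=8
i=18 t=26 v=4: → [24,32); WM=26
i=19 t=26 v=8: → [24,32); WM=26
i=20 t=26 v=8: → [24,32); WM=26
i=21 t=28 v=5: → [24,32); WM=28
i=22 t=29 v=9: → [24,32); WM=29
i=23 t=31 v=6: → [24,32); WM=31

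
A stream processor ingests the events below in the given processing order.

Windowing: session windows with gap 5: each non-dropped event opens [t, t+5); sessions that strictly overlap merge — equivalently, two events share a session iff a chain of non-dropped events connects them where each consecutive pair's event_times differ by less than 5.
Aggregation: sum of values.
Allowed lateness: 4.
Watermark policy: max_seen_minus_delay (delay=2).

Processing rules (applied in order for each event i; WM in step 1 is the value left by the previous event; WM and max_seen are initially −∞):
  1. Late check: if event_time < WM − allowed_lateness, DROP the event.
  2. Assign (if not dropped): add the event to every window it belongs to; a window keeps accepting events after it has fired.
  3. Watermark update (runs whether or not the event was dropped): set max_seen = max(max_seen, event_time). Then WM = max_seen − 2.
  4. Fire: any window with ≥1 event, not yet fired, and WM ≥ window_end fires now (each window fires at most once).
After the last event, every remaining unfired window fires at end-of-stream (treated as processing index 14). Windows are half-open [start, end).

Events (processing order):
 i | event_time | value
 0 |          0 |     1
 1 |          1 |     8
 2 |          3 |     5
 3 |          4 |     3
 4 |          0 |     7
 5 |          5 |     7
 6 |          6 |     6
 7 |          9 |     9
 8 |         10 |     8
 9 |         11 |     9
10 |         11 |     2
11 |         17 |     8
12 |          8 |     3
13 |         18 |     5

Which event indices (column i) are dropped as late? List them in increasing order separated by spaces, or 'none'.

i=0 t=0 v=1: → [0,5); WM=-2
i=1 t=1 v=8: → [0,6); WM=-1
i=2 t=3 v=5: → [0,8); WM=1
i=3 t=4 v=3: → [0,9); WM=2
i=4 t=0 v=7: → [0,9); WM=2
i=5 t=5 v=7: → [0,10); WM=3
i=6 t=6 v=6: → [0,11); WM=4
i=7 t=9 v=9: → [0,14); WM=7
i=8 t=10 v=8: → [0,15); WM=8
i=9 t=11 v=9: → [0,16); WM=9
i=10 t=11 v=2: → [0,16); WM=9
i=11 t=17 v=8: → [17,22); WM=15
i=12 t=8 v=3: DROP (t<15-4); WM=15
i=13 t=18 v=5: → [17,23); WM=16

12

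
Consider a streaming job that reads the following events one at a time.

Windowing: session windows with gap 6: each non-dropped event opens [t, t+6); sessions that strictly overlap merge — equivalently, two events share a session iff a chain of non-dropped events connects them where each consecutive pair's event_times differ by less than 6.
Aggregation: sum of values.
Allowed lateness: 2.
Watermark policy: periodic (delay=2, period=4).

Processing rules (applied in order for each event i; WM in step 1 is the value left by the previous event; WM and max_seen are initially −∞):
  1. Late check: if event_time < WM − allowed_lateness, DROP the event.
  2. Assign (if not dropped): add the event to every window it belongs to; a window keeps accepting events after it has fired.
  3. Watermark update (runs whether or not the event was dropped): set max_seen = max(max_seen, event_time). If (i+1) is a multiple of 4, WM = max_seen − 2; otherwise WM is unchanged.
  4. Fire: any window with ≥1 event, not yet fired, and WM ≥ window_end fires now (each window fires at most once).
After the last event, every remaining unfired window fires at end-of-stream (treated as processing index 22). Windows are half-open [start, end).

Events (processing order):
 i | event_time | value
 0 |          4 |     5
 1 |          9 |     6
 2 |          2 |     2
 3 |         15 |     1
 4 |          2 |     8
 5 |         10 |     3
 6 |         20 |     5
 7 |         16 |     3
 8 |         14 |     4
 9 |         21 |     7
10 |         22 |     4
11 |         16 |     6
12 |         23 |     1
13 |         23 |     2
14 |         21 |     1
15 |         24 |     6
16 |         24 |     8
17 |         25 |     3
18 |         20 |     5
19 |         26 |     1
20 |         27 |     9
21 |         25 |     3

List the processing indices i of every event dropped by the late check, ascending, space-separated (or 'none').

i=0 t=4 v=5: → [4,10); WM=−∞
i=1 t=9 v=6: → [4,15); WM=−∞
i=2 t=2 v=2: → [2,15); WM=−∞
i=3 t=15 v=1: → [15,21); WM=13
i=4 t=2 v=8: DROP (t<13-2); WM=13
i=5 t=10 v=3: DROP (t<13-2); WM=13
i=6 t=20 v=5: → [15,26); WM=13
i=7 t=16 v=3: → [15,26); WM=18
i=8 t=14 v=4: DROP (t<18-2); WM=18
i=9 t=21 v=7: → [15,27); WM=18
i=10 t=22 v=4: → [15,28); WM=18
i=11 t=16 v=6: → [15,28); WM=20
i=12 t=23 v=1: → [15,29); WM=20
i=13 t=23 v=2: → [15,29); WM=20
i=14 t=21 v=1: → [15,29); WM=20
i=15 t=24 v=6: → [15,30); WM=22
i=16 t=24 v=8: → [15,30); WM=22
i=17 t=25 v=3: → [15,31); WM=22
i=18 t=20 v=5: → [15,31); WM=22
i=19 t=26 v=1: → [15,32); WM=24
i=20 t=27 v=9: → [15,33); WM=24
i=21 t=25 v=3: → [15,33); WM=24

4 5 8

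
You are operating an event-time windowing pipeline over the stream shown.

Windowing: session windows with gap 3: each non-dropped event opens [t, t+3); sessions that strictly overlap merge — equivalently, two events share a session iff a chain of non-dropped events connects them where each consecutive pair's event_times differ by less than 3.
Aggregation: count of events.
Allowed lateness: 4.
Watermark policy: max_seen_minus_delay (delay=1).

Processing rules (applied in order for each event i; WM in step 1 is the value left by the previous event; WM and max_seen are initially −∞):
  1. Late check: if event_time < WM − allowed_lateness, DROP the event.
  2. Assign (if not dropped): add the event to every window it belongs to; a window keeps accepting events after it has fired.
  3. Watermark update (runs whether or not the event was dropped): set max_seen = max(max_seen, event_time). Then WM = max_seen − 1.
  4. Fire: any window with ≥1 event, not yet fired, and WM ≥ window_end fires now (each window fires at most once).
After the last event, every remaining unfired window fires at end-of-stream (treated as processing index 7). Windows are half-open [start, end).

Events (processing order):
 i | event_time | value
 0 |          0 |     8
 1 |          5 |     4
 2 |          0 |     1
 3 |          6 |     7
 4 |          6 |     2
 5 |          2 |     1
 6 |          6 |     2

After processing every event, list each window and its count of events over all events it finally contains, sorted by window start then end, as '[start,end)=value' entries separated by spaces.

[0,5)=3 [5,9)=4

i=0 t=0 v=8: → [0,3); WM=-1
i=1 t=5 v=4: → [5,8); WM=4
i=2 t=0 v=1: → [0,3); WM=4
i=3 t=6 v=7: → [5,9); WM=5
i=4 t=6 v=2: → [5,9); WM=5
i=5 t=2 v=1: → [0,5); WM=5
i=6 t=6 v=2: → [5,9); WM=5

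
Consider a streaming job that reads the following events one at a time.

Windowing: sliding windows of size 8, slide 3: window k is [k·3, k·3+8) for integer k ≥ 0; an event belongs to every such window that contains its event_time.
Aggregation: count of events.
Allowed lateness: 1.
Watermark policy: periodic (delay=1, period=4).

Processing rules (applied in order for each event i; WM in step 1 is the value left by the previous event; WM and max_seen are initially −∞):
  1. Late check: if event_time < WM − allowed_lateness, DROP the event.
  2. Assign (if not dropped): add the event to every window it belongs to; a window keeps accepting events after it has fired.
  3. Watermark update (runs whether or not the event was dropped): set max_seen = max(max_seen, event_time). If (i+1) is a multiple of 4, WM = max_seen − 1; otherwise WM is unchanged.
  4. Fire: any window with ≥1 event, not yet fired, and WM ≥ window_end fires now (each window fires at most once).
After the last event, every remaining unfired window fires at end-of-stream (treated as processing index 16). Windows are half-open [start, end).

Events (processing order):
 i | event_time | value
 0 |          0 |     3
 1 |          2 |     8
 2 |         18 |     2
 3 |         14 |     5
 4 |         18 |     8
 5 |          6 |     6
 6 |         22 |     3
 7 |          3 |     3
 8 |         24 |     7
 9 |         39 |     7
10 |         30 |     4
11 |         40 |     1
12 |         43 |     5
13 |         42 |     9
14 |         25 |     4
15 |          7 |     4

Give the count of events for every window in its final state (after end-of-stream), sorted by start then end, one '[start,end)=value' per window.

[0,8)=2 [9,17)=1 [12,20)=3 [15,23)=3 [18,26)=4 [21,29)=2 [24,32)=2 [27,35)=1 [30,38)=1 [33,41)=2 [36,44)=4 [39,47)=4 [42,50)=2

i=0 t=0 v=3: → [0,8); WM=−∞
i=1 t=2 v=8: → [0,8); WM=−∞
i=2 t=18 v=2: → [18,26),[15,23),[12,20); WM=−∞
i=3 t=14 v=5: → [12,20),[9,17); WM=17; [0,8) fires=2 [9,17) fires=1
i=4 t=18 v=8: → [18,26),[15,23),[12,20); WM=17
i=5 t=6 v=6: DROP (t<17-1); WM=17
i=6 t=22 v=3: → [21,29),[18,26),[15,23); WM=17
i=7 t=3 v=3: DROP (t<17-1); WM=21; [12,20) fires=3
i=8 t=24 v=7: → [24,32),[21,29),[18,26); WM=21
i=9 t=39 v=7: → [39,47),[36,44),[33,41); WM=21
i=10 t=30 v=4: → [30,38),[27,35),[24,32); WM=21
i=11 t=40 v=1: → [39,47),[36,44),[33,41); WM=39; [15,23) fires=3 [18,26) fires=4 [21,29) fires=2 [24,32) fires=2 [27,35) fires=1 [30,38) fires=1
i=12 t=43 v=5: → [42,50),[39,47),[36,44); WM=39
i=13 t=42 v=9: → [42,50),[39,47),[36,44); WM=39
i=14 t=25 v=4: DROP (t<39-1); WM=39
i=15 t=7 v=4: DROP (t<39-1); WM=42; [33,41) fires=2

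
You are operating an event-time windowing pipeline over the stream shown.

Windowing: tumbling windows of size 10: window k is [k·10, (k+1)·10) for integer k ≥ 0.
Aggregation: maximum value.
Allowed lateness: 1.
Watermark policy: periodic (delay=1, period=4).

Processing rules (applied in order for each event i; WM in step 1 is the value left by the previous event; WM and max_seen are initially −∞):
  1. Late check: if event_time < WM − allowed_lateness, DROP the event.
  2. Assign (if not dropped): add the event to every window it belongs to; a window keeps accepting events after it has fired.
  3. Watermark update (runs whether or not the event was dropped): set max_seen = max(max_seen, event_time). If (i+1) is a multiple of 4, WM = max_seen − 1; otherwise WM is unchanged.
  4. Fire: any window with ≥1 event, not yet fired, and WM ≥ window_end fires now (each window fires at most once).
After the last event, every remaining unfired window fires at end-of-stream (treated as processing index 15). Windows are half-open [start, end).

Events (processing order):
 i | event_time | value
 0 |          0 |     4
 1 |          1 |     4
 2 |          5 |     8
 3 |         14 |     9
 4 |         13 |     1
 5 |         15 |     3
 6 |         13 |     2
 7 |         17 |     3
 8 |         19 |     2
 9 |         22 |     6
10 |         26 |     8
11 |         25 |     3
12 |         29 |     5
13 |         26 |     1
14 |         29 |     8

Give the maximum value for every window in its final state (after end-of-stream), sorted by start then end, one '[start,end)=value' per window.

[0,10)=8 [10,20)=9 [20,30)=8

i=0 t=0 v=4: → [0,10); WM=−∞
i=1 t=1 v=4: → [0,10); WM=−∞
i=2 t=5 v=8: → [0,10); WM=−∞
i=3 t=14 v=9: → [10,20); WM=13; [0,10) fires=8
i=4 t=13 v=1: → [10,20); WM=13
i=5 t=15 v=3: → [10,20); WM=13
i=6 t=13 v=2: → [10,20); WM=13
i=7 t=17 v=3: → [10,20); WM=16
i=8 t=19 v=2: → [10,20); WM=16
i=9 t=22 v=6: → [20,30); WM=16
i=10 t=26 v=8: → [20,30); WM=16
i=11 t=25 v=3: → [20,30); WM=25; [10,20) fires=9
i=12 t=29 v=5: → [20,30); WM=25
i=13 t=26 v=1: → [20,30); WM=25
i=14 t=29 v=8: → [20,30); WM=25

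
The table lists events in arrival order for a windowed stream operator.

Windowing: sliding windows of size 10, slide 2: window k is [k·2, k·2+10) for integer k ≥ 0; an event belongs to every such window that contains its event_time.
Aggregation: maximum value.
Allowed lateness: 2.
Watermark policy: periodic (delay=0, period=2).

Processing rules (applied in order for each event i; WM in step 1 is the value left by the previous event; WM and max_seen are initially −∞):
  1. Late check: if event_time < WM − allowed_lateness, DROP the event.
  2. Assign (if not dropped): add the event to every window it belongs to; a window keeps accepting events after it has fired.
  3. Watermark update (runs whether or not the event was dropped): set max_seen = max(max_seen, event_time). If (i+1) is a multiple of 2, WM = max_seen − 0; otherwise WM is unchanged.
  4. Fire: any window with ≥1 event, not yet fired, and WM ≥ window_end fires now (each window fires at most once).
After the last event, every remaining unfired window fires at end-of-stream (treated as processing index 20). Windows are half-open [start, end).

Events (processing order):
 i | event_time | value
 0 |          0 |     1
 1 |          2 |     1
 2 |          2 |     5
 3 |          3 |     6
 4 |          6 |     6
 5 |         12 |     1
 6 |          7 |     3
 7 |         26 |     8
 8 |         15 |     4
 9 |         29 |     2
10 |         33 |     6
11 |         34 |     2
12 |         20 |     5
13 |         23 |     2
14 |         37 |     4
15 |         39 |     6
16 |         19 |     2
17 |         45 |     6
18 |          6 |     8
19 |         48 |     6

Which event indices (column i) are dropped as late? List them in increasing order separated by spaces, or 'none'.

6 8 12 13 16 18

i=0 t=0 v=1: → [0,10); WM=−∞
i=1 t=2 v=1: → [2,12),[0,10); WM=2
i=2 t=2 v=5: → [2,12),[0,10); WM=2
i=3 t=3 v=6: → [2,12),[0,10); WM=3
i=4 t=6 v=6: → [6,16),[4,14),[2,12),[0,10); WM=3
i=5 t=12 v=1: → [12,22),[10,20),[8,18),[6,16),[4,14); WM=12; [0,10) fires=6 [2,12) fires=6
i=6 t=7 v=3: DROP (t<12-2); WM=12
i=7 t=26 v=8: → [26,36),[24,34),[22,32),[20,30),[18,28); WM=26; [4,14) fires=6 [6,16) fires=6 [8,18) fires=1 [10,20) fires=1 [12,22) fires=1
i=8 t=15 v=4: DROP (t<26-2); WM=26
i=9 t=29 v=2: → [28,38),[26,36),[24,34),[22,32),[20,30); WM=29; [18,28) fires=8
i=10 t=33 v=6: → [32,42),[30,40),[28,38),[26,36),[24,34); WM=29
i=11 t=34 v=2: → [34,44),[32,42),[30,40),[28,38),[26,36); WM=34; [20,30) fires=8 [22,32) fires=8 [24,34) fires=8
i=12 t=20 v=5: DROP (t<34-2); WM=34
i=13 t=23 v=2: DROP (t<34-2); WM=34
i=14 t=37 v=4: → [36,46),[34,44),[32,42),[30,40),[28,38); WM=34
i=15 t=39 v=6: → [38,48),[36,46),[34,44),[32,42),[30,40); WM=39; [26,36) fires=8 [28,38) fires=6
i=16 t=19 v=2: DROP (t<39-2); WM=39
i=17 t=45 v=6: → [44,54),[42,52),[40,50),[38,48),[36,46); WM=45; [30,40) fires=6 [32,42) fires=6 [34,44) fires=6
i=18 t=6 v=8: DROP (t<45-2); WM=45
i=19 t=48 v=6: → [48,58),[46,56),[44,54),[42,52),[40,50); WM=48; [36,46) fires=6 [38,48) fires=6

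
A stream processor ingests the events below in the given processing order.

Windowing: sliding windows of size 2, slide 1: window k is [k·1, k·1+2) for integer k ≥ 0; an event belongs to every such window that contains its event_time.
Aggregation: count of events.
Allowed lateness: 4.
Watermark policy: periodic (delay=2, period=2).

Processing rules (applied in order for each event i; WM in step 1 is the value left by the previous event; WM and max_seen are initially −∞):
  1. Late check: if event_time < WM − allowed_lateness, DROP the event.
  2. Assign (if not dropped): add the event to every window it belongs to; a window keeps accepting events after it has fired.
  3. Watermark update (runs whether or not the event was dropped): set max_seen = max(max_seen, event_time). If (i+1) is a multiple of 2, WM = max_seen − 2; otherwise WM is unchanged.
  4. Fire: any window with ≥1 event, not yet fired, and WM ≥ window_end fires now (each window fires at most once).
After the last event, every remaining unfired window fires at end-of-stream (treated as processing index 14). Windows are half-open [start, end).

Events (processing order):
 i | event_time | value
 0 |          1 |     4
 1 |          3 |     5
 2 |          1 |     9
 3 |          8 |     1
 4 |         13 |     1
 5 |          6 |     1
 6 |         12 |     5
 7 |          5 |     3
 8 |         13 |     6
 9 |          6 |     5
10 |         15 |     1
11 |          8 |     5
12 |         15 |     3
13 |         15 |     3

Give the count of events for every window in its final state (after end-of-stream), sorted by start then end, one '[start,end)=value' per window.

[0,2)=2 [1,3)=2 [2,4)=1 [3,5)=1 [5,7)=1 [6,8)=1 [7,9)=2 [8,10)=2 [11,13)=1 [12,14)=3 [13,15)=2 [14,16)=3 [15,17)=3

i=0 t=1 v=4: → [1,3),[0,2); WM=−∞
i=1 t=3 v=5: → [3,5),[2,4); WM=1
i=2 t=1 v=9: → [1,3),[0,2); WM=1
i=3 t=8 v=1: → [8,10),[7,9); WM=6; [0,2) fires=2 [1,3) fires=2 [2,4) fires=1 [3,5) fires=1
i=4 t=13 v=1: → [13,15),[12,14); WM=6
i=5 t=6 v=1: → [6,8),[5,7); WM=11; [5,7) fires=1 [6,8) fires=1 [7,9) fires=1 [8,10) fires=1
i=6 t=12 v=5: → [12,14),[11,13); WM=11
i=7 t=5 v=3: DROP (t<11-4); WM=11
i=8 t=13 v=6: → [13,15),[12,14); WM=11
i=9 t=6 v=5: DROP (t<11-4); WM=11
i=10 t=15 v=1: → [15,17),[14,16); WM=11
i=11 t=8 v=5: → [8,10),[7,9); WM=13; [11,13) fires=1
i=12 t=15 v=3: → [15,17),[14,16); WM=13
i=13 t=15 v=3: → [15,17),[14,16); WM=13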